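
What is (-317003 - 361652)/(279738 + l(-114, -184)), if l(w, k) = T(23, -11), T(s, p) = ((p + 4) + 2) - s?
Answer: -135731/55942 ≈ -2.4263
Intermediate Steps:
T(s, p) = 6 + p - s (T(s, p) = ((4 + p) + 2) - s = (6 + p) - s = 6 + p - s)
l(w, k) = -28 (l(w, k) = 6 - 11 - 1*23 = 6 - 11 - 23 = -28)
(-317003 - 361652)/(279738 + l(-114, -184)) = (-317003 - 361652)/(279738 - 28) = -678655/279710 = -678655*1/279710 = -135731/55942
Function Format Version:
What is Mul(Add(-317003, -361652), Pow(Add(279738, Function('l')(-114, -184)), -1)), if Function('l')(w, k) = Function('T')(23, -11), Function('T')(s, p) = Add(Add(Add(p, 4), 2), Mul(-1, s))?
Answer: Rational(-135731, 55942) ≈ -2.4263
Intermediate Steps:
Function('T')(s, p) = Add(6, p, Mul(-1, s)) (Function('T')(s, p) = Add(Add(Add(4, p), 2), Mul(-1, s)) = Add(Add(6, p), Mul(-1, s)) = Add(6, p, Mul(-1, s)))
Function('l')(w, k) = -28 (Function('l')(w, k) = Add(6, -11, Mul(-1, 23)) = Add(6, -11, -23) = -28)
Mul(Add(-317003, -361652), Pow(Add(279738, Function('l')(-114, -184)), -1)) = Mul(Add(-317003, -361652), Pow(Add(279738, -28), -1)) = Mul(-678655, Pow(279710, -1)) = Mul(-678655, Rational(1, 279710)) = Rational(-135731, 55942)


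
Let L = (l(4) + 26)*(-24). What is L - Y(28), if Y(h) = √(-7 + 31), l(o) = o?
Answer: -720 - 2*√6 ≈ -724.90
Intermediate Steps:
Y(h) = 2*√6 (Y(h) = √24 = 2*√6)
L = -720 (L = (4 + 26)*(-24) = 30*(-24) = -720)
L - Y(28) = -720 - 2*√6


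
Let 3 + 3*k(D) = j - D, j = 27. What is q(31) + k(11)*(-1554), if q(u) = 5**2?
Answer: -6709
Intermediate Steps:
q(u) = 25
k(D) = 8 - D/3 (k(D) = -1 + (27 - D)/3 = -1 + (9 - D/3) = 8 - D/3)
q(31) + k(11)*(-1554) = 25 + (8 - 1/3*11)*(-1554) = 25 + (8 - 11/3)*(-1554) = 25 + (13/3)*(-1554) = 25 - 6734 = -6709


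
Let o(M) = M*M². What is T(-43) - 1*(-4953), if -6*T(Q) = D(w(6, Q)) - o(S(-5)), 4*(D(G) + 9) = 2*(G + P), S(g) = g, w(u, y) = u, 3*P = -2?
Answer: 44399/9 ≈ 4933.2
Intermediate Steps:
P = -⅔ (P = (⅓)*(-2) = -⅔ ≈ -0.66667)
D(G) = -28/3 + G/2 (D(G) = -9 + (2*(G - ⅔))/4 = -9 + (2*(-⅔ + G))/4 = -9 + (-4/3 + 2*G)/4 = -9 + (-⅓ + G/2) = -28/3 + G/2)
o(M) = M³
T(Q) = -178/9 (T(Q) = -((-28/3 + (½)*6) - 1*(-5)³)/6 = -((-28/3 + 3) - 1*(-125))/6 = -(-19/3 + 125)/6 = -⅙*356/3 = -178/9)
T(-43) - 1*(-4953) = -178/9 - 1*(-4953) = -178/9 + 4953 = 44399/9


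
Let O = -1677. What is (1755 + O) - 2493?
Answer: -2415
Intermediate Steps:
(1755 + O) - 2493 = (1755 - 1677) - 2493 = 78 - 2493 = -2415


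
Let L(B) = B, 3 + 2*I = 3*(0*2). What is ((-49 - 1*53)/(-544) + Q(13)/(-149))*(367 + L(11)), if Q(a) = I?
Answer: 89019/1192 ≈ 74.680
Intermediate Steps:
I = -3/2 (I = -3/2 + (3*(0*2))/2 = -3/2 + (3*0)/2 = -3/2 + (1/2)*0 = -3/2 + 0 = -3/2 ≈ -1.5000)
Q(a) = -3/2
((-49 - 1*53)/(-544) + Q(13)/(-149))*(367 + L(11)) = ((-49 - 1*53)/(-544) - 3/2/(-149))*(367 + 11) = ((-49 - 53)*(-1/544) - 3/2*(-1/149))*378 = (-102*(-1/544) + 3/298)*378 = (3/16 + 3/298)*378 = (471/2384)*378 = 89019/1192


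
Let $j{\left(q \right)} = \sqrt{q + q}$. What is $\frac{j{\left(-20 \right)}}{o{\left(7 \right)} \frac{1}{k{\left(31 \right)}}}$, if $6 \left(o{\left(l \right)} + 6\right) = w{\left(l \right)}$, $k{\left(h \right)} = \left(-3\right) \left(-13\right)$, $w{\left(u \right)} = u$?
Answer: $- \frac{468 i \sqrt{10}}{29} \approx - 51.033 i$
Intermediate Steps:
$k{\left(h \right)} = 39$
$j{\left(q \right)} = \sqrt{2} \sqrt{q}$ ($j{\left(q \right)} = \sqrt{2 q} = \sqrt{2} \sqrt{q}$)
$o{\left(l \right)} = -6 + \frac{l}{6}$
$\frac{j{\left(-20 \right)}}{o{\left(7 \right)} \frac{1}{k{\left(31 \right)}}} = \frac{\sqrt{2} \sqrt{-20}}{\left(-6 + \frac{1}{6} \cdot 7\right) \frac{1}{39}} = \frac{\sqrt{2} \cdot 2 i \sqrt{5}}{\left(-6 + \frac{7}{6}\right) \frac{1}{39}} = \frac{2 i \sqrt{10}}{\left(- \frac{29}{6}\right) \frac{1}{39}} = \frac{2 i \sqrt{10}}{- \frac{29}{234}} = 2 i \sqrt{10} \left(- \frac{234}{29}\right) = - \frac{468 i \sqrt{10}}{29}$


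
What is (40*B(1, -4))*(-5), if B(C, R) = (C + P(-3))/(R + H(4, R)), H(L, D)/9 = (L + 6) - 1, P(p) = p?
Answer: 400/77 ≈ 5.1948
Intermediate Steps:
H(L, D) = 45 + 9*L (H(L, D) = 9*((L + 6) - 1) = 9*((6 + L) - 1) = 9*(5 + L) = 45 + 9*L)
B(C, R) = (-3 + C)/(81 + R) (B(C, R) = (C - 3)/(R + (45 + 9*4)) = (-3 + C)/(R + (45 + 36)) = (-3 + C)/(R + 81) = (-3 + C)/(81 + R))
(40*B(1, -4))*(-5) = (40*((-3 + 1)/(81 - 4)))*(-5) = (40*(-2/77))*(-5) = -80/77*(-5) = 400/77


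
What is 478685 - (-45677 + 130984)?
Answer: 393378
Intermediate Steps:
478685 - (-45677 + 130984) = 478685 - 1*85307 = 478685 - 85307 = 393378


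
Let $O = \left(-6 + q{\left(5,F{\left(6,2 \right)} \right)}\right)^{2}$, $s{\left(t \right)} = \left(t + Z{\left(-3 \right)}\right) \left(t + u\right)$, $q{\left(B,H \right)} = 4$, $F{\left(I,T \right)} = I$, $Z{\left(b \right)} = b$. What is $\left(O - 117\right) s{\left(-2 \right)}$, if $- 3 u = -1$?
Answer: $- \frac{2825}{3} \approx -941.67$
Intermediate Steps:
$u = \frac{1}{3}$ ($u = \left(- \frac{1}{3}\right) \left(-1\right) = \frac{1}{3} \approx 0.33333$)
$s{\left(t \right)} = \left(-3 + t\right) \left(\frac{1}{3} + t\right)$ ($s{\left(t \right)} = \left(t - 3\right) \left(t + \frac{1}{3}\right) = \left(-3 + t\right) \left(\frac{1}{3} + t\right)$)
$O = 4$ ($O = \left(-6 + 4\right)^{2} = \left(-2\right)^{2} = 4$)
$\left(O - 117\right) s{\left(-2 \right)} = \left(4 - 117\right) \left(-1 + \left(-2\right)^{2} - - \frac{16}{3}\right) = - 113 \left(-1 + 4 + \frac{16}{3}\right) = \left(-113\right) \frac{25}{3} = - \frac{2825}{3}$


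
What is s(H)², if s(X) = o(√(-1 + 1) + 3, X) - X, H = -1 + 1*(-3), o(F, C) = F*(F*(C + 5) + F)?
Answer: 484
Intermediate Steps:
o(F, C) = F*(F + F*(5 + C)) (o(F, C) = F*(F*(5 + C) + F) = F*(F + F*(5 + C)))
H = -4 (H = -1 - 3 = -4)
s(X) = 54 + 8*X (s(X) = (√(-1 + 1) + 3)²*(6 + X) - X = (√0 + 3)²*(6 + X) - X = (0 + 3)²*(6 + X) - X = 3²*(6 + X) - X = 9*(6 + X) - X = (54 + 9*X) - X = 54 + 8*X)
s(H)² = (54 + 8*(-4))² = (54 - 32)² = 22² = 484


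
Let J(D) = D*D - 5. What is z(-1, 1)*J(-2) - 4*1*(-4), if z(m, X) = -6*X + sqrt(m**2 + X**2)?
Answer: 22 - sqrt(2) ≈ 20.586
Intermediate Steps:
J(D) = -5 + D**2 (J(D) = D**2 - 5 = -5 + D**2)
z(m, X) = sqrt(X**2 + m**2) - 6*X (z(m, X) = -6*X + sqrt(X**2 + m**2) = sqrt(X**2 + m**2) - 6*X)
z(-1, 1)*J(-2) - 4*1*(-4) = (sqrt(1**2 + (-1)**2) - 6*1)*(-5 + (-2)**2) - 4*1*(-4) = (sqrt(1 + 1) - 6)*(-5 + 4) - 4*(-4) = (sqrt(2) - 6)*(-1) + 16 = (-6 + sqrt(2))*(-1) + 16 = (6 - sqrt(2)) + 16 = 22 - sqrt(2)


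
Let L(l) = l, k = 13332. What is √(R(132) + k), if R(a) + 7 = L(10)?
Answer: √13335 ≈ 115.48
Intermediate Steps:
R(a) = 3 (R(a) = -7 + 10 = 3)
√(R(132) + k) = √(3 + 13332) = √13335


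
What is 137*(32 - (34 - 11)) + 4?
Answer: 1237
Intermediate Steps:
137*(32 - (34 - 11)) + 4 = 137*(32 - 1*23) + 4 = 137*(32 - 23) + 4 = 137*9 + 4 = 1233 + 4 = 1237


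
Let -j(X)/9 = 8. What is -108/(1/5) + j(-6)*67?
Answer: -5364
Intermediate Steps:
j(X) = -72 (j(X) = -9*8 = -72)
-108/(1/5) + j(-6)*67 = -108/(1/5) - 72*67 = -108/1/5 - 4824 = -108*5 - 4824 = -540 - 4824 = -5364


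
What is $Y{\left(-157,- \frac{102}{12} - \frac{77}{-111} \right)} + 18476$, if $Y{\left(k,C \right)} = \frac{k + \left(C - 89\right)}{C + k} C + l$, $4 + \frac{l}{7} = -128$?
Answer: $\frac{142465209443}{8122314} \approx 17540.0$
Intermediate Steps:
$l = -924$ ($l = -28 + 7 \left(-128\right) = -28 - 896 = -924$)
$Y{\left(k,C \right)} = -924 + \frac{C \left(-89 + C + k\right)}{C + k}$ ($Y{\left(k,C \right)} = \frac{k + \left(C - 89\right)}{C + k} C - 924 = \frac{k + \left(-89 + C\right)}{C + k} C - 924 = \frac{-89 + C + k}{C + k} C - 924 = \frac{C \left(-89 + C + k\right)}{C + k} - 924 = -924 + \frac{C \left(-89 + C + k\right)}{C + k}$)
$Y{\left(-157,- \frac{102}{12} - \frac{77}{-111} \right)} + 18476 = \frac{\left(- \frac{102}{12} - \frac{77}{-111}\right)^{2} - 1013 \left(- \frac{102}{12} - \frac{77}{-111}\right) - -145068 + \left(- \frac{102}{12} - \frac{77}{-111}\right) \left(-157\right)}{\left(- \frac{102}{12} - \frac{77}{-111}\right) - 157} + 18476 = \frac{\left(\left(-102\right) \frac{1}{12} - - \frac{77}{111}\right)^{2} - 1013 \left(\left(-102\right) \frac{1}{12} - - \frac{77}{111}\right) + 145068 + \left(\left(-102\right) \frac{1}{12} - - \frac{77}{111}\right) \left(-157\right)}{\left(\left(-102\right) \frac{1}{12} - - \frac{77}{111}\right) - 157} + 18476 = \frac{\left(- \frac{17}{2} + \frac{77}{111}\right)^{2} - 1013 \left(- \frac{17}{2} + \frac{77}{111}\right) + 145068 + \left(- \frac{17}{2} + \frac{77}{111}\right) \left(-157\right)}{\left(- \frac{17}{2} + \frac{77}{111}\right) - 157} + 18476 = \frac{\left(- \frac{1733}{222}\right)^{2} - - \frac{1755529}{222} + 145068 - - \frac{272081}{222}}{- \frac{1733}{222} - 157} + 18476 = \frac{\frac{3003289}{49284} + \frac{1755529}{222} + 145068 + \frac{272081}{222}}{- \frac{36587}{222}} + 18476 = \left(- \frac{222}{36587}\right) \frac{7602664021}{49284} + 18476 = - \frac{7602664021}{8122314} + 18476 = \frac{142465209443}{8122314}$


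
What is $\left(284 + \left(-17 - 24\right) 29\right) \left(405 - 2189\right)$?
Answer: $1614520$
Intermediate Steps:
$\left(284 + \left(-17 - 24\right) 29\right) \left(405 - 2189\right) = \left(284 - 1189\right) \left(-1784\right) = \left(-905\right) \left(-1784\right) = 1614520$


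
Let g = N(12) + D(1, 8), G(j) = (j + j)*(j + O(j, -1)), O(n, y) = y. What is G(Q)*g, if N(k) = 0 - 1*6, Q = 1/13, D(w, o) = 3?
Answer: 72/169 ≈ 0.42604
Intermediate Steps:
Q = 1/13 ≈ 0.076923
N(k) = -6 (N(k) = 0 - 6 = -6)
G(j) = 2*j*(-1 + j) (G(j) = (j + j)*(j - 1) = (2*j)*(-1 + j) = 2*j*(-1 + j))
g = -3 (g = -6 + 3 = -3)
G(Q)*g = (2*(1/13)*(-1 + 1/13))*(-3) = (2*(1/13)*(-12/13))*(-3) = -24/169*(-3) = 72/169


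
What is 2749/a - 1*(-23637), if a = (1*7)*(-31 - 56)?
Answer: 14392184/609 ≈ 23633.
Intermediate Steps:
a = -609 (a = 7*(-87) = -609)
2749/a - 1*(-23637) = 2749/(-609) - 1*(-23637) = 2749*(-1/609) + 23637 = -2749/609 + 23637 = 14392184/609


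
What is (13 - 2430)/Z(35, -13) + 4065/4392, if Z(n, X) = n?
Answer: -3491063/51240 ≈ -68.132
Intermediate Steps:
(13 - 2430)/Z(35, -13) + 4065/4392 = (13 - 2430)/35 + 4065/4392 = -2417*1/35 + 4065*(1/4392) = -2417/35 + 1355/1464 = -3491063/51240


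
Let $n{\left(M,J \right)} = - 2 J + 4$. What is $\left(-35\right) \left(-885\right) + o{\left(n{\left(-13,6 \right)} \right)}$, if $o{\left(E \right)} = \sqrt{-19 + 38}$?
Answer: $30975 + \sqrt{19} \approx 30979.0$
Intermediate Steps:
$n{\left(M,J \right)} = 4 - 2 J$
$o{\left(E \right)} = \sqrt{19}$
$\left(-35\right) \left(-885\right) + o{\left(n{\left(-13,6 \right)} \right)} = \left(-35\right) \left(-885\right) + \sqrt{19} = 30975 + \sqrt{19}$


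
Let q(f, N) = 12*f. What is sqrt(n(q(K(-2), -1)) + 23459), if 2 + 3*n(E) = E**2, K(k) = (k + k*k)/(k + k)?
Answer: sqrt(211233)/3 ≈ 153.20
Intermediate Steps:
K(k) = (k + k**2)/(2*k) (K(k) = (k + k**2)/((2*k)) = (k + k**2)*(1/(2*k)) = (k + k**2)/(2*k))
n(E) = -2/3 + E**2/3
sqrt(n(q(K(-2), -1)) + 23459) = sqrt((-2/3 + (12*(1/2 + (1/2)*(-2)))**2/3) + 23459) = sqrt((-2/3 + (12*(1/2 - 1))**2/3) + 23459) = sqrt((-2/3 + (12*(-1/2))**2/3) + 23459) = sqrt((-2/3 + (1/3)*(-6)**2) + 23459) = sqrt((-2/3 + (1/3)*36) + 23459) = sqrt((-2/3 + 12) + 23459) = sqrt(34/3 + 23459) = sqrt(70411/3) = sqrt(211233)/3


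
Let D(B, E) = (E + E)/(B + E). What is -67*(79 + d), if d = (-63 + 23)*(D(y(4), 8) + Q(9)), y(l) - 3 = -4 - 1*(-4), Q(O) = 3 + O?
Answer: 338417/11 ≈ 30765.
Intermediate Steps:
y(l) = 3 (y(l) = 3 + (-4 - 1*(-4)) = 3 + (-4 + 4) = 3 + 0 = 3)
D(B, E) = 2*E/(B + E) (D(B, E) = (2*E)/(B + E) = 2*E/(B + E))
d = -5920/11 (d = (-63 + 23)*(2*8/(3 + 8) + (3 + 9)) = -40*(2*8/11 + 12) = -40*(2*8*(1/11) + 12) = -40*(16/11 + 12) = -40*148/11 = -5920/11 ≈ -538.18)
-67*(79 + d) = -67*(79 - 5920/11) = -67*(-5051/11) = 338417/11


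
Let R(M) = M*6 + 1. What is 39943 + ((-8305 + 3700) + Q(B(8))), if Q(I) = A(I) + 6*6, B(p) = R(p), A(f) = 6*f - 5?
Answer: 35663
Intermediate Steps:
A(f) = -5 + 6*f
R(M) = 1 + 6*M (R(M) = 6*M + 1 = 1 + 6*M)
B(p) = 1 + 6*p
Q(I) = 31 + 6*I (Q(I) = (-5 + 6*I) + 6*6 = (-5 + 6*I) + 36 = 31 + 6*I)
39943 + ((-8305 + 3700) + Q(B(8))) = 39943 + ((-8305 + 3700) + (31 + 6*(1 + 6*8))) = 39943 + (-4605 + (31 + 6*(1 + 48))) = 39943 + (-4605 + (31 + 6*49)) = 39943 + (-4605 + (31 + 294)) = 39943 + (-4605 + 325) = 39943 - 4280 = 35663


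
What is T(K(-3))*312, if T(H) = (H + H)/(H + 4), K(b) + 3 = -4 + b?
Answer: 1040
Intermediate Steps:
K(b) = -7 + b (K(b) = -3 + (-4 + b) = -7 + b)
T(H) = 2*H/(4 + H) (T(H) = (2*H)/(4 + H) = 2*H/(4 + H))
T(K(-3))*312 = (2*(-7 - 3)/(4 + (-7 - 3)))*312 = (2*(-10)/(4 - 10))*312 = (2*(-10)/(-6))*312 = (2*(-10)*(-⅙))*312 = (10/3)*312 = 1040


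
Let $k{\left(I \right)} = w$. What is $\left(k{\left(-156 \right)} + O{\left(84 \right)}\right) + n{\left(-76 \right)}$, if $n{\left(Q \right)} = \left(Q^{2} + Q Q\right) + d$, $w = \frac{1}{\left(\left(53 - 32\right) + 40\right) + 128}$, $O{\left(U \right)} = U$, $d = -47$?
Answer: $\frac{2190322}{189} \approx 11589.0$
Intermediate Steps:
$w = \frac{1}{189}$ ($w = \frac{1}{\left(21 + 40\right) + 128} = \frac{1}{61 + 128} = \frac{1}{189} \approx 0.005291$)
$n{\left(Q \right)} = -47 + 2 Q^{2}$ ($n{\left(Q \right)} = \left(Q^{2} + Q Q\right) - 47 = \left(Q^{2} + Q^{2}\right) - 47 = 2 Q^{2} - 47 = -47 + 2 Q^{2}$)
$k{\left(I \right)} = \frac{1}{189}$
$\left(k{\left(-156 \right)} + O{\left(84 \right)}\right) + n{\left(-76 \right)} = \left(\frac{1}{189} + 84\right) - \left(47 - 2 \left(-76\right)^{2}\right) = \frac{15877}{189} + \left(-47 + 2 \cdot 5776\right) = \frac{15877}{189} + \left(-47 + 11552\right) = \frac{15877}{189} + 11505 = \frac{2190322}{189}$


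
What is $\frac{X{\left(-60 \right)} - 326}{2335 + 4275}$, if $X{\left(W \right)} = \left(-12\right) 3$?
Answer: $- \frac{181}{3305} \approx -0.054766$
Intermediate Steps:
$X{\left(W \right)} = -36$
$\frac{X{\left(-60 \right)} - 326}{2335 + 4275} = \frac{-36 - 326}{2335 + 4275} = - \frac{362}{6610} = \left(-362\right) \frac{1}{6610} = - \frac{181}{3305}$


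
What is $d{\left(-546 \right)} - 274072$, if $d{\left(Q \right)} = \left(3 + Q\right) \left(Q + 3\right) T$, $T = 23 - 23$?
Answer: $-274072$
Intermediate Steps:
$T = 0$
$d{\left(Q \right)} = 0$ ($d{\left(Q \right)} = \left(3 + Q\right) \left(Q + 3\right) 0 = \left(3 + Q\right) \left(3 + Q\right) 0 = \left(3 + Q\right)^{2} \cdot 0 = 0$)
$d{\left(-546 \right)} - 274072 = 0 - 274072 = -274072$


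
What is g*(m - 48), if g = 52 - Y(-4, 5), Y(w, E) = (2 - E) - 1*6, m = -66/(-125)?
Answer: -361974/125 ≈ -2895.8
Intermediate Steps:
m = 66/125 (m = -66*(-1/125) = 66/125 ≈ 0.52800)
Y(w, E) = -4 - E (Y(w, E) = (2 - E) - 6 = -4 - E)
g = 61 (g = 52 - (-4 - 1*5) = 52 - (-4 - 5) = 52 - 1*(-9) = 52 + 9 = 61)
g*(m - 48) = 61*(66/125 - 48) = 61*(-5934/125) = -361974/125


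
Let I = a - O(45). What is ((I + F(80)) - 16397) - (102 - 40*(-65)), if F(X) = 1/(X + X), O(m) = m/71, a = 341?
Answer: -213098009/11360 ≈ -18759.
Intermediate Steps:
O(m) = m/71 (O(m) = m*(1/71) = m/71)
I = 24166/71 (I = 341 - 45/71 = 24166/71 ≈ 340.37)
F(X) = 1/(2*X)
((I + F(80)) - 16397) - (102 - 40*(-65)) = ((24166/71 + (½)/80) - 16397) - (102 - 40*(-65)) = ((24166/71 + (½)*(1/80)) - 16397) - (102 + 2600) = ((24166/71 + 1/160) - 16397) - 1*2702 = (3866631/11360 - 16397) - 2702 = -182403289/11360 - 2702 = -213098009/11360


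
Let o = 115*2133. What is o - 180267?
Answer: 65028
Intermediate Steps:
o = 245295
o - 180267 = 245295 - 180267 = 65028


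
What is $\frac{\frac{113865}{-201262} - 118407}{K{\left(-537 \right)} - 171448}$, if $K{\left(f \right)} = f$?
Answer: $\frac{2166449409}{3146731370} \approx 0.68848$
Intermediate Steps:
$\frac{\frac{113865}{-201262} - 118407}{K{\left(-537 \right)} - 171448} = \frac{\frac{113865}{-201262} - 118407}{-537 - 171448} = \frac{113865 \left(- \frac{1}{201262}\right) - 118407}{-171985} = \left(- \frac{113865}{201262} - 118407\right) \left(- \frac{1}{171985}\right) = \left(- \frac{23830943499}{201262}\right) \left(- \frac{1}{171985}\right) = \frac{2166449409}{3146731370}$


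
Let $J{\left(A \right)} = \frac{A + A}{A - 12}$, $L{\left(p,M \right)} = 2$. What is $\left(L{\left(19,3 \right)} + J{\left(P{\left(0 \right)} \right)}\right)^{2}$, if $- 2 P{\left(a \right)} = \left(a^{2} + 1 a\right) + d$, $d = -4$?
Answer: $\frac{64}{25} \approx 2.56$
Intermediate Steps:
$P{\left(a \right)} = 2 - \frac{a}{2} - \frac{a^{2}}{2}$ ($P{\left(a \right)} = - \frac{\left(a^{2} + 1 a\right) - 4}{2} = - \frac{\left(a^{2} + a\right) - 4}{2} = - \frac{\left(a + a^{2}\right) - 4}{2} = - \frac{-4 + a + a^{2}}{2} = 2 - \frac{a}{2} - \frac{a^{2}}{2}$)
$J{\left(A \right)} = \frac{2 A}{-12 + A}$
$\left(L{\left(19,3 \right)} + J{\left(P{\left(0 \right)} \right)}\right)^{2} = \left(2 + \frac{2 \left(2 - 0 - \frac{0^{2}}{2}\right)}{-12 - \left(-2 + \frac{0^{2}}{2}\right)}\right)^{2} = \left(2 + \frac{2 \left(2 + 0 - 0\right)}{-12 + \left(2 + 0 - 0\right)}\right)^{2} = \left(2 + \frac{2 \left(2 + 0 + 0\right)}{-12 + \left(2 + 0 + 0\right)}\right)^{2} = \left(2 + 2 \cdot 2 \frac{1}{-12 + 2}\right)^{2} = \left(2 + 2 \cdot 2 \frac{1}{-10}\right)^{2} = \left(2 + 2 \cdot 2 \left(- \frac{1}{10}\right)\right)^{2} = \left(2 - \frac{2}{5}\right)^{2} = \left(\frac{8}{5}\right)^{2} = \frac{64}{25}$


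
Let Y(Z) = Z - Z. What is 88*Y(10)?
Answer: 0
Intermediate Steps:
Y(Z) = 0
88*Y(10) = 88*0 = 0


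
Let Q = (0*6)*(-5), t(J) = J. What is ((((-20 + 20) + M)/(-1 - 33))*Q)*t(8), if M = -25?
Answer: 0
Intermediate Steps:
Q = 0 (Q = 0*(-5) = 0)
((((-20 + 20) + M)/(-1 - 33))*Q)*t(8) = ((((-20 + 20) - 25)/(-1 - 33))*0)*8 = (((0 - 25)/(-34))*0)*8 = (-25*(-1/34)*0)*8 = ((25/34)*0)*8 = 0*8 = 0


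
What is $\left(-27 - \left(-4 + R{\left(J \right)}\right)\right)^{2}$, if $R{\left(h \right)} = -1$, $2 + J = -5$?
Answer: $484$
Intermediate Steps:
$J = -7$ ($J = -2 - 5 = -7$)
$\left(-27 - \left(-4 + R{\left(J \right)}\right)\right)^{2} = \left(-27 - \left(-4 - 1\right)\right)^{2} = \left(-27 - -5\right)^{2} = \left(-27 + 5\right)^{2} = \left(-22\right)^{2} = 484$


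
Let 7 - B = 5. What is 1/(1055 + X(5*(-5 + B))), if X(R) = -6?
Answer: 1/1049 ≈ 0.00095329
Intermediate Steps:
B = 2 (B = 7 - 1*5 = 7 - 5 = 2)
1/(1055 + X(5*(-5 + B))) = 1/(1055 - 6) = 1/1049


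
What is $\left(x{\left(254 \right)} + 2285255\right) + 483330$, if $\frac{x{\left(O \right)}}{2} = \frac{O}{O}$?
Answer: $2768587$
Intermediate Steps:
$x{\left(O \right)} = 2$ ($x{\left(O \right)} = 2 \frac{O}{O} = 2 \cdot 1 = 2$)
$\left(x{\left(254 \right)} + 2285255\right) + 483330 = \left(2 + 2285255\right) + 483330 = 2285257 + 483330 = 2768587$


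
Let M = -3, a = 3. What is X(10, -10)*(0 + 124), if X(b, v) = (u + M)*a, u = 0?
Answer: -1116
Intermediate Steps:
X(b, v) = -9 (X(b, v) = (0 - 3)*3 = -3*3 = -9)
X(10, -10)*(0 + 124) = -9*(0 + 124) = -9*124 = -1116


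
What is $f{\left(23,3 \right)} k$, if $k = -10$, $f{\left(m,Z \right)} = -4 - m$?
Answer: $270$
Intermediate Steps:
$f{\left(23,3 \right)} k = \left(-4 - 23\right) \left(-10\right) = \left(-27\right) \left(-10\right) = 270$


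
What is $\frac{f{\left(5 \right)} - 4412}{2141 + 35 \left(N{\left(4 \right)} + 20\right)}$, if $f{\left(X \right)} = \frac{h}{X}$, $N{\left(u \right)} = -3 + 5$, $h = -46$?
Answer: $- \frac{22106}{14555} \approx -1.5188$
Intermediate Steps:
$N{\left(u \right)} = 2$
$f{\left(X \right)} = - \frac{46}{X}$
$\frac{f{\left(5 \right)} - 4412}{2141 + 35 \left(N{\left(4 \right)} + 20\right)} = \frac{- \frac{46}{5} - 4412}{2141 + 35 \left(2 + 20\right)} = \frac{\left(-46\right) \frac{1}{5} - 4412}{2141 + 35 \cdot 22} = \frac{- \frac{46}{5} - 4412}{2141 + 770} = - \frac{22106}{5 \cdot 2911} = \left(- \frac{22106}{5}\right) \frac{1}{2911} = - \frac{22106}{14555}$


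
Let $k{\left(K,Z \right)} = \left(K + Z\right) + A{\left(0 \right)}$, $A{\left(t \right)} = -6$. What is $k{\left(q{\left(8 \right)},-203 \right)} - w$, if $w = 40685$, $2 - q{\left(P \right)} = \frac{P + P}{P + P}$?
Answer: $-40893$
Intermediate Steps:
$q{\left(P \right)} = 1$ ($q{\left(P \right)} = 2 - \frac{P + P}{P + P} = 2 - \frac{2 P}{2 P} = 2 - 2 P \frac{1}{2 P} = 2 - 1 = 1$)
$k{\left(K,Z \right)} = -6 + K + Z$ ($k{\left(K,Z \right)} = \left(K + Z\right) - 6 = -6 + K + Z$)
$k{\left(q{\left(8 \right)},-203 \right)} - w = \left(-6 + 1 - 203\right) - 40685 = -208 - 40685 = -40893$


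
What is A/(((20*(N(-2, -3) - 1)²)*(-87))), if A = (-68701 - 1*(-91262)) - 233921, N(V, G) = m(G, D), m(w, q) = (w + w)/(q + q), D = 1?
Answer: 1321/174 ≈ 7.5920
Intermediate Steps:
m(w, q) = w/q (m(w, q) = (2*w)/((2*q)) = (2*w)*(1/(2*q)) = w/q)
N(V, G) = G (N(V, G) = G/1 = G*1 = G)
A = -211360 (A = (-68701 + 91262) - 233921 = 22561 - 233921 = -211360)
A/(((20*(N(-2, -3) - 1)²)*(-87))) = -211360*(-1/(1740*(-3 - 1)²)) = -211360/((20*(-4)²)*(-87)) = -211360/((20*16)*(-87)) = -211360/(320*(-87)) = -211360/(-27840) = -211360*(-1/27840) = 1321/174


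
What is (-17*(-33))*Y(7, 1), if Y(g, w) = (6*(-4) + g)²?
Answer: 162129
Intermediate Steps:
Y(g, w) = (-24 + g)²
(-17*(-33))*Y(7, 1) = (-17*(-33))*(-24 + 7)² = 561*(-17)² = 561*289 = 162129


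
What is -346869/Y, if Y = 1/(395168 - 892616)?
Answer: 172549290312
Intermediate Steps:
Y = -1/497448 (Y = 1/(-497448) = -1/497448 ≈ -2.0103e-6)
-346869/Y = -346869/(-1/497448) = -346869*(-497448) = 172549290312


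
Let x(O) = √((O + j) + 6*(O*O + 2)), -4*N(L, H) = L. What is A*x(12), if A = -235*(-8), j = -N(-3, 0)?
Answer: 12220*√21 ≈ 55999.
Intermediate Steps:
N(L, H) = -L/4
j = -¾ (j = -(-1)*(-3)/4 = -1*¾ = -¾ ≈ -0.75000)
A = 1880
x(O) = √(45/4 + O + 6*O²) (x(O) = √((O - ¾) + 6*(O*O + 2)) = √((-¾ + O) + 6*(O² + 2)) = √((-¾ + O) + 6*(2 + O²)) = √((-¾ + O) + (12 + 6*O²)) = √(45/4 + O + 6*O²))
A*x(12) = 1880*(√(45 + 4*12 + 24*12²)/2) = 1880*(√(45 + 48 + 24*144)/2) = 1880*(√(45 + 48 + 3456)/2) = 1880*(√3549/2) = 1880*((13*√21)/2) = 1880*(13*√21/2) = 12220*√21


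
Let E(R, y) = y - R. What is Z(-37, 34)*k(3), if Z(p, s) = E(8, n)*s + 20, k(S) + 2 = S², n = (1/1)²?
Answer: -1526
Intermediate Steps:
n = 1 (n = 1² = 1)
k(S) = -2 + S²
Z(p, s) = 20 - 7*s (Z(p, s) = (1 - 1*8)*s + 20 = (1 - 8)*s + 20 = -7*s + 20 = 20 - 7*s)
Z(-37, 34)*k(3) = (20 - 7*34)*(-2 + 3²) = (20 - 238)*(-2 + 9) = -218*7 = -1526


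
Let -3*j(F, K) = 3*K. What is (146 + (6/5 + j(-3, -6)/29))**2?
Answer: 456847876/21025 ≈ 21729.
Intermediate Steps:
j(F, K) = -K
(146 + (6/5 + j(-3, -6)/29))**2 = (146 + (6/5 - 1*(-6)/29))**2 = (146 + (6*(1/5) + 6*(1/29)))**2 = (146 + (6/5 + 6/29))**2 = (146 + 204/145)**2 = (21374/145)**2 = 456847876/21025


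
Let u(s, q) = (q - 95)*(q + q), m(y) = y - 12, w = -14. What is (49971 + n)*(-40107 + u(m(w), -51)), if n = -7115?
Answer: -1080614040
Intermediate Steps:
m(y) = -12 + y
u(s, q) = 2*q*(-95 + q) (u(s, q) = (-95 + q)*(2*q) = 2*q*(-95 + q))
(49971 + n)*(-40107 + u(m(w), -51)) = (49971 - 7115)*(-40107 + 2*(-51)*(-95 - 51)) = 42856*(-40107 + 2*(-51)*(-146)) = 42856*(-40107 + 14892) = 42856*(-25215) = -1080614040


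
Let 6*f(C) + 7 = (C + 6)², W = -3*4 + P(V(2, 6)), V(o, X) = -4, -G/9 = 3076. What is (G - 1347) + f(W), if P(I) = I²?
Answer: -58031/2 ≈ -29016.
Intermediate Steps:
G = -27684 (G = -9*3076 = -27684)
W = 4 (W = -3*4 + (-4)² = -12 + 16 = 4)
f(C) = -7/6 + (6 + C)²/6 (f(C) = -7/6 + (C + 6)²/6 = -7/6 + (6 + C)²/6)
(G - 1347) + f(W) = (-27684 - 1347) + (-7/6 + (6 + 4)²/6) = -29031 + (-7/6 + (⅙)*10²) = -29031 + (-7/6 + (⅙)*100) = -29031 + (-7/6 + 50/3) = -29031 + 31/2 = -58031/2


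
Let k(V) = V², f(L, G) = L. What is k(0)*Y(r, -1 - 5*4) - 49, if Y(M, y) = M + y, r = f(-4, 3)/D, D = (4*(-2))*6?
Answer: -49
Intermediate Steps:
D = -48 (D = -8*6 = -48)
r = 1/12 (r = -4/(-48) = -4*(-1/48) = 1/12 ≈ 0.083333)
k(0)*Y(r, -1 - 5*4) - 49 = 0²*(1/12 + (-1 - 5*4)) - 49 = 0*(1/12 + (-1 - 20)) - 49 = 0*(1/12 - 21) - 49 = 0*(-251/12) - 49 = 0 - 49 = -49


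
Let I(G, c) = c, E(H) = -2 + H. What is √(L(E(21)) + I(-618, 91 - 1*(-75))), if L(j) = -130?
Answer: 6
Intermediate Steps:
√(L(E(21)) + I(-618, 91 - 1*(-75))) = √(-130 + (91 - 1*(-75))) = √(-130 + (91 + 75)) = √(-130 + 166) = √36 = 6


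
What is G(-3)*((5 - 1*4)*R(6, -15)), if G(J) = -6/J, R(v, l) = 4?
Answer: 8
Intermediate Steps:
G(-3)*((5 - 1*4)*R(6, -15)) = (-6/(-3))*((5 - 1*4)*4) = (-6*(-1/3))*((5 - 4)*4) = 2*(1*4) = 2*4 = 8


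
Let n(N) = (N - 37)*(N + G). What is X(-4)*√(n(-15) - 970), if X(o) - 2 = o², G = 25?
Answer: 18*I*√1490 ≈ 694.81*I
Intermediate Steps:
n(N) = (-37 + N)*(25 + N) (n(N) = (N - 37)*(N + 25) = (-37 + N)*(25 + N))
X(o) = 2 + o²
X(-4)*√(n(-15) - 970) = (2 + (-4)²)*√((-925 + (-15)² - 12*(-15)) - 970) = (2 + 16)*√((-925 + 225 + 180) - 970) = 18*√(-520 - 970) = 18*√(-1490) = 18*(I*√1490) = 18*I*√1490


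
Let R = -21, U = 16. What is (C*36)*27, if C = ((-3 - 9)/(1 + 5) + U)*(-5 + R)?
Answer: -353808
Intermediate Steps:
C = -364 (C = ((-3 - 9)/(1 + 5) + 16)*(-5 - 21) = (-12/6 + 16)*(-26) = (-12*⅙ + 16)*(-26) = (-2 + 16)*(-26) = 14*(-26) = -364)
(C*36)*27 = -364*36*27 = -13104*27 = -353808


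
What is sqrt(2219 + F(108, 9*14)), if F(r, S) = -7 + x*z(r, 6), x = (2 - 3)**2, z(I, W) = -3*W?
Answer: sqrt(2194) ≈ 46.840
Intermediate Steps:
x = 1 (x = (-1)**2 = 1)
F(r, S) = -25 (F(r, S) = -7 + 1*(-3*6) = -7 + 1*(-18) = -7 - 18 = -25)
sqrt(2219 + F(108, 9*14)) = sqrt(2219 - 25) = sqrt(2194)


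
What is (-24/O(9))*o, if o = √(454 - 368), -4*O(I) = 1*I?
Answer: 32*√86/3 ≈ 98.919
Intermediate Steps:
O(I) = -I/4
o = √86 ≈ 9.2736
(-24/O(9))*o = (-24/((-¼*9)))*√86 = (-24/(-9/4))*√86 = (-24*(-4/9))*√86 = 32*√86/3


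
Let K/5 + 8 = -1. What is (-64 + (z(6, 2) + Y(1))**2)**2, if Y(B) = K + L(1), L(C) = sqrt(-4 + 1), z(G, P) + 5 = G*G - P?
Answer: 32649 - 12096*I*sqrt(3) ≈ 32649.0 - 20951.0*I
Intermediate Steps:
z(G, P) = -5 + G**2 - P (z(G, P) = -5 + (G*G - P) = -5 + (G**2 - P) = -5 + G**2 - P)
L(C) = I*sqrt(3) (L(C) = sqrt(-3) = I*sqrt(3))
K = -45 (K = -40 + 5*(-1) = -40 - 5 = -45)
Y(B) = -45 + I*sqrt(3)
(-64 + (z(6, 2) + Y(1))**2)**2 = (-64 + ((-5 + 6**2 - 1*2) + (-45 + I*sqrt(3)))**2)**2 = (-64 + ((-5 + 36 - 2) + (-45 + I*sqrt(3)))**2)**2 = (-64 + (29 + (-45 + I*sqrt(3)))**2)**2 = (-64 + (-16 + I*sqrt(3))**2)**2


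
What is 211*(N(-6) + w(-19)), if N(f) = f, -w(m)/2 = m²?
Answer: -153608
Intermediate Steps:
w(m) = -2*m²
211*(N(-6) + w(-19)) = 211*(-6 - 2*(-19)²) = 211*(-6 - 2*361) = 211*(-6 - 722) = 211*(-728) = -153608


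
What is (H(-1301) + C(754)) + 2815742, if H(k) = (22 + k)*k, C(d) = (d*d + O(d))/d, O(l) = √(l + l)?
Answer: 4480475 + √377/377 ≈ 4.4805e+6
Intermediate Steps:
O(l) = √2*√l (O(l) = √(2*l) = √2*√l)
C(d) = (d² + √2*√d)/d (C(d) = (d*d + √2*√d)/d = (d² + √2*√d)/d)
H(k) = k*(22 + k)
(H(-1301) + C(754)) + 2815742 = (-1301*(22 - 1301) + (754 + √2/√754)) + 2815742 = (-1301*(-1279) + (754 + √2*(√754/754))) + 2815742 = (1663979 + (754 + √377/377)) + 2815742 = (1664733 + √377/377) + 2815742 = 4480475 + √377/377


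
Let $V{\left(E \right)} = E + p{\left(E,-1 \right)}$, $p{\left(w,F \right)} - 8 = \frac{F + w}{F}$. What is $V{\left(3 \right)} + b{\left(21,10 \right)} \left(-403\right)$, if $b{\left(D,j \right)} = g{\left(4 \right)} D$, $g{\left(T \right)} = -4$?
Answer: $33861$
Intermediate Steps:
$p{\left(w,F \right)} = 8 + \frac{F + w}{F}$
$b{\left(D,j \right)} = - 4 D$
$V{\left(E \right)} = 9$ ($V{\left(E \right)} = E + \left(9 + \frac{E}{-1}\right) = E + \left(9 + E \left(-1\right)\right) = E - \left(-9 + E\right) = 9$)
$V{\left(3 \right)} + b{\left(21,10 \right)} \left(-403\right) = 9 + \left(-4\right) 21 \left(-403\right) = 9 - -33852 = 9 + 33852 = 33861$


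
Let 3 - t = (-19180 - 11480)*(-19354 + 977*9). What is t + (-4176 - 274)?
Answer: -323804707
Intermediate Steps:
t = -323800257 (t = 3 - (-19180 - 11480)*(-19354 + 977*9) = 3 - (-30660)*(-19354 + 8793) = 3 - (-30660)*(-10561) = 3 - 1*323800260 = 3 - 323800260 = -323800257)
t + (-4176 - 274) = -323800257 + (-4176 - 274) = -323800257 - 4450 = -323804707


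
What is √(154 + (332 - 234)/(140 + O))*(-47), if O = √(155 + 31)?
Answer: -47*√(21658 + 154*√186)/√(140 + √186) ≈ -584.46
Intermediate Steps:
O = √186 ≈ 13.638
√(154 + (332 - 234)/(140 + O))*(-47) = √(154 + (332 - 234)/(140 + √186))*(-47) = √(154 + 98/(140 + √186))*(-47) = -47*√(154 + 98/(140 + √186))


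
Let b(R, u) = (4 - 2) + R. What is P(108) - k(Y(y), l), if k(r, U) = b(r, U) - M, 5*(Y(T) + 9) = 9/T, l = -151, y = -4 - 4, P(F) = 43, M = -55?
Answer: -191/40 ≈ -4.7750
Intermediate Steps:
b(R, u) = 2 + R
y = -8
Y(T) = -9 + 9/(5*T) (Y(T) = -9 + (9/T)/5 = -9 + 9/(5*T))
k(r, U) = 57 + r (k(r, U) = (2 + r) - 1*(-55) = (2 + r) + 55 = 57 + r)
P(108) - k(Y(y), l) = 43 - (57 + (-9 + (9/5)/(-8))) = 43 - (57 + (-9 + (9/5)*(-1/8))) = 43 - (57 + (-9 - 9/40)) = 43 - (57 - 369/40) = 43 - 1*1911/40 = 43 - 1911/40 = -191/40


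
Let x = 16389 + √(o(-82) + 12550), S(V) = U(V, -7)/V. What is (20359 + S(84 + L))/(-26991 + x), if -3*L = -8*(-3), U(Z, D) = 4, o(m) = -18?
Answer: -53961669/28097468 - 193411*√3133/533851892 ≈ -1.9408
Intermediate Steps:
L = -8 (L = -(-8)*(-3)/3 = -⅓*24 = -8)
S(V) = 4/V
x = 16389 + 2*√3133 (x = 16389 + √(-18 + 12550) = 16389 + √12532 = 16389 + 2*√3133 ≈ 16501.)
(20359 + S(84 + L))/(-26991 + x) = (20359 + 4/(84 - 8))/(-26991 + (16389 + 2*√3133)) = (20359 + 4/76)/(-10602 + 2*√3133) = (20359 + 4*(1/76))/(-10602 + 2*√3133) = (20359 + 1/19)/(-10602 + 2*√3133) = 386822/(19*(-10602 + 2*√3133))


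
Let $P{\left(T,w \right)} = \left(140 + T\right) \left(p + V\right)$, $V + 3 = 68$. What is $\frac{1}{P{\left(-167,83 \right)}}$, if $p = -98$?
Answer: $\frac{1}{891} \approx 0.0011223$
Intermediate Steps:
$V = 65$ ($V = -3 + 68 = 65$)
$P{\left(T,w \right)} = -4620 - 33 T$ ($P{\left(T,w \right)} = \left(140 + T\right) \left(-98 + 65\right) = \left(140 + T\right) \left(-33\right) = -4620 - 33 T$)
$\frac{1}{P{\left(-167,83 \right)}} = \frac{1}{-4620 - -5511} = \frac{1}{-4620 + 5511} = \frac{1}{891}$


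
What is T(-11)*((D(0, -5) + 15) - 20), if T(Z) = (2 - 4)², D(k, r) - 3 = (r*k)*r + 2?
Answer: 0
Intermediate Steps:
D(k, r) = 5 + k*r² (D(k, r) = 3 + ((r*k)*r + 2) = 3 + ((k*r)*r + 2) = 3 + (k*r² + 2) = 3 + (2 + k*r²) = 5 + k*r²)
T(Z) = 4 (T(Z) = (-2)² = 4)
T(-11)*((D(0, -5) + 15) - 20) = 4*(((5 + 0*(-5)²) + 15) - 20) = 4*(((5 + 0*25) + 15) - 20) = 4*(((5 + 0) + 15) - 20) = 4*((5 + 15) - 20) = 4*(20 - 20) = 4*0 = 0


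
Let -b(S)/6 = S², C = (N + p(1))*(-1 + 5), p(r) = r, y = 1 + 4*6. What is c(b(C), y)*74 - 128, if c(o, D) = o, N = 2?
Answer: -64064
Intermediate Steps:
y = 25 (y = 1 + 24 = 25)
C = 12 (C = (2 + 1)*(-1 + 5) = 3*4 = 12)
b(S) = -6*S²
c(b(C), y)*74 - 128 = -6*12²*74 - 128 = -6*144*74 - 128 = -864*74 - 128 = -63936 - 128 = -64064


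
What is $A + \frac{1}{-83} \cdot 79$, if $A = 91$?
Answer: $\frac{7474}{83} \approx 90.048$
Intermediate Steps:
$A + \frac{1}{-83} \cdot 79 = 91 + \frac{1}{-83} \cdot 79 = 91 - \frac{79}{83} = \frac{7474}{83}$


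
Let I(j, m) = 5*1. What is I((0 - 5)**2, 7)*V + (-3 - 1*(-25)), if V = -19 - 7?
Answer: -108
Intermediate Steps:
V = -26
I(j, m) = 5
I((0 - 5)**2, 7)*V + (-3 - 1*(-25)) = 5*(-26) + (-3 - 1*(-25)) = -130 + (-3 + 25) = -130 + 22 = -108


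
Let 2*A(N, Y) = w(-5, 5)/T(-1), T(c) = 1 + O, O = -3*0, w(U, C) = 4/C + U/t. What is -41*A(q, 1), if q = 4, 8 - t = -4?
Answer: -943/120 ≈ -7.8583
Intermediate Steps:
t = 12 (t = 8 - 1*(-4) = 8 + 4 = 12)
w(U, C) = 4/C + U/12
O = 0
T(c) = 1 (T(c) = 1 + 0 = 1)
A(N, Y) = 23/120 (A(N, Y) = ((4/5 + (1/12)*(-5))/1)/2 = ((4*(⅕) - 5/12)*1)/2 = ((⅘ - 5/12)*1)/2 = ((23/60)*1)/2 = (½)*(23/60) = 23/120)
-41*A(q, 1) = -41*23/120 = -943/120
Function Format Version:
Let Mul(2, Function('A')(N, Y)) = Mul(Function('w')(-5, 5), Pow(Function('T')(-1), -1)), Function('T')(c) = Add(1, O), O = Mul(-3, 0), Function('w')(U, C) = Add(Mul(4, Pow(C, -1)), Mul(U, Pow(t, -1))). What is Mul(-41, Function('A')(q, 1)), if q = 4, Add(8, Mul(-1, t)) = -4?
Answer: Rational(-943, 120) ≈ -7.8583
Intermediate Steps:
t = 12 (t = Add(8, Mul(-1, -4)) = Add(8, 4) = 12)
Function('w')(U, C) = Add(Mul(4, Pow(C, -1)), Mul(Rational(1, 12), U)) (Function('w')(U, C) = Add(Mul(4, Pow(C, -1)), Mul(U, Pow(12, -1))) = Add(Mul(4, Pow(C, -1)), Mul(U, Rational(1, 12))) = Add(Mul(4, Pow(C, -1)), Mul(Rational(1, 12), U)))
O = 0
Function('T')(c) = 1 (Function('T')(c) = Add(1, 0) = 1)
Function('A')(N, Y) = Rational(23, 120) (Function('A')(N, Y) = Mul(Rational(1, 2), Mul(Add(Mul(4, Pow(5, -1)), Mul(Rational(1, 12), -5)), Pow(1, -1))) = Mul(Rational(1, 2), Mul(Add(Mul(4, Rational(1, 5)), Rational(-5, 12)), 1)) = Mul(Rational(1, 2), Mul(Add(Rational(4, 5), Rational(-5, 12)), 1)) = Mul(Rational(1, 2), Mul(Rational(23, 60), 1)) = Mul(Rational(1, 2), Rational(23, 60)) = Rational(23, 120))
Mul(-41, Function('A')(q, 1)) = Mul(-41, Rational(23, 120)) = Rational(-943, 120)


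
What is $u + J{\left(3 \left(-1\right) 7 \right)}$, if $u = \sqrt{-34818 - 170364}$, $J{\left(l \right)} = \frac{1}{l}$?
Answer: $- \frac{1}{21} + 3 i \sqrt{22798} \approx -0.047619 + 452.97 i$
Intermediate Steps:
$u = 3 i \sqrt{22798}$ ($u = \sqrt{-205182} = 3 i \sqrt{22798} \approx 452.97 i$)
$u + J{\left(3 \left(-1\right) 7 \right)} = 3 i \sqrt{22798} + \frac{1}{3 \left(-1\right) 7} = 3 i \sqrt{22798} + \frac{1}{\left(-3\right) 7} = 3 i \sqrt{22798} + \frac{1}{-21} = 3 i \sqrt{22798} - \frac{1}{21} = - \frac{1}{21} + 3 i \sqrt{22798}$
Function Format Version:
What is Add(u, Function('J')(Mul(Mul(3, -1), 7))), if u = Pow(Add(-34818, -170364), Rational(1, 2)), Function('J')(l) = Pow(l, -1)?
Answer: Add(Rational(-1, 21), Mul(3, I, Pow(22798, Rational(1, 2)))) ≈ Add(-0.047619, Mul(452.97, I))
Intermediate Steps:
u = Mul(3, I, Pow(22798, Rational(1, 2))) (u = Pow(-205182, Rational(1, 2)) = Mul(3, I, Pow(22798, Rational(1, 2))) ≈ Mul(452.97, I))
Add(u, Function('J')(Mul(Mul(3, -1), 7))) = Add(Mul(3, I, Pow(22798, Rational(1, 2))), Pow(Mul(Mul(3, -1), 7), -1)) = Add(Mul(3, I, Pow(22798, Rational(1, 2))), Pow(Mul(-3, 7), -1)) = Add(Mul(3, I, Pow(22798, Rational(1, 2))), Pow(-21, -1)) = Add(Mul(3, I, Pow(22798, Rational(1, 2))), Rational(-1, 21)) = Add(Rational(-1, 21), Mul(3, I, Pow(22798, Rational(1, 2))))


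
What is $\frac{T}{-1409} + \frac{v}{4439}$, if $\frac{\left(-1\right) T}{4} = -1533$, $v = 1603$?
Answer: $- \frac{24961321}{6254551} \approx -3.9909$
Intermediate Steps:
$T = 6132$ ($T = \left(-4\right) \left(-1533\right) = 6132$)
$\frac{T}{-1409} + \frac{v}{4439} = \frac{6132}{-1409} + \frac{1603}{4439} = 6132 \left(- \frac{1}{1409}\right) + 1603 \cdot \frac{1}{4439} = - \frac{6132}{1409} + \frac{1603}{4439} = - \frac{24961321}{6254551}$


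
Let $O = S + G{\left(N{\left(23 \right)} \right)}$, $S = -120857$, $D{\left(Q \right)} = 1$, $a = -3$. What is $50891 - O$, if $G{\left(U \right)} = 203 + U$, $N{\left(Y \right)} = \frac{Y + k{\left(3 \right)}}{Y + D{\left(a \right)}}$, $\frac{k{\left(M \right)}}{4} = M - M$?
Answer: $\frac{4117057}{24} \approx 1.7154 \cdot 10^{5}$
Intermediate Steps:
$k{\left(M \right)} = 0$ ($k{\left(M \right)} = 4 \left(M - M\right) = 4 \cdot 0 = 0$)
$N{\left(Y \right)} = \frac{Y}{1 + Y}$ ($N{\left(Y \right)} = \frac{Y + 0}{Y + 1} = \frac{Y}{1 + Y}$)
$O = - \frac{2895673}{24}$ ($O = -120857 + \left(203 + \frac{23}{1 + 23}\right) = -120857 + \left(203 + \frac{23}{24}\right) = -120857 + \frac{4895}{24} = - \frac{2895673}{24} \approx -1.2065 \cdot 10^{5}$)
$50891 - O = 50891 - - \frac{2895673}{24} = 50891 + \frac{2895673}{24} = \frac{4117057}{24}$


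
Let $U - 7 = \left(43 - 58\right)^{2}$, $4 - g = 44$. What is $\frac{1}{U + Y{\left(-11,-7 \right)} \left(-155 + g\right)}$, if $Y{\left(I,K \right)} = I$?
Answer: $\frac{1}{2377} \approx 0.0004207$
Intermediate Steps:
$g = -40$ ($g = 4 - 44 = -40$)
$U = 232$ ($U = 7 + \left(43 - 58\right)^{2} = 7 + \left(-15\right)^{2} = 7 + 225 = 232$)
$\frac{1}{U + Y{\left(-11,-7 \right)} \left(-155 + g\right)} = \frac{1}{232 - 11 \left(-155 - 40\right)} = \frac{1}{232 - -2145} = \frac{1}{232 + 2145} = \frac{1}{2377}$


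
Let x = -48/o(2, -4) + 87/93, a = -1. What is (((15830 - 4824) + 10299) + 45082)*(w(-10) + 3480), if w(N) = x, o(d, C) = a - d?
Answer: 7196682735/31 ≈ 2.3215e+8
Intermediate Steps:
o(d, C) = -1 - d
x = 525/31 (x = -48/(-1 - 1*2) + 87/93 = -48/(-1 - 2) + 87*(1/93) = -48/(-3) + 29/31 = -48*(-⅓) + 29/31 = 16 + 29/31 = 525/31 ≈ 16.935)
w(N) = 525/31
(((15830 - 4824) + 10299) + 45082)*(w(-10) + 3480) = (((15830 - 4824) + 10299) + 45082)*(525/31 + 3480) = ((11006 + 10299) + 45082)*(108405/31) = (21305 + 45082)*(108405/31) = 66387*(108405/31) = 7196682735/31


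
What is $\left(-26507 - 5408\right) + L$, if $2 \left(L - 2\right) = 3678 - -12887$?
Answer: $- \frac{47261}{2} \approx -23631.0$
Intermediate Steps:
$L = \frac{16569}{2}$ ($L = 2 + \frac{3678 - -12887}{2} = 2 + \frac{3678 + 12887}{2} = 2 + \frac{1}{2} \cdot 16565 = 2 + \frac{16565}{2} = \frac{16569}{2} \approx 8284.5$)
$\left(-26507 - 5408\right) + L = \left(-26507 - 5408\right) + \frac{16569}{2} = -31915 + \frac{16569}{2} = - \frac{47261}{2}$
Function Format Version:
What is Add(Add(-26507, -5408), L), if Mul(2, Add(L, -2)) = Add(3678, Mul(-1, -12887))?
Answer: Rational(-47261, 2) ≈ -23631.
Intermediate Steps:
L = Rational(16569, 2) (L = Add(2, Mul(Rational(1, 2), Add(3678, Mul(-1, -12887)))) = Add(2, Mul(Rational(1, 2), Add(3678, 12887))) = Add(2, Mul(Rational(1, 2), 16565)) = Add(2, Rational(16565, 2)) = Rational(16569, 2) ≈ 8284.5)
Add(Add(-26507, -5408), L) = Add(Add(-26507, -5408), Rational(16569, 2)) = Add(-31915, Rational(16569, 2)) = Rational(-47261, 2)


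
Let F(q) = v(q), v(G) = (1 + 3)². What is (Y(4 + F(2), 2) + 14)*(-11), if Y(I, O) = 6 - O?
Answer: -198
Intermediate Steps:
v(G) = 16 (v(G) = 4² = 16)
F(q) = 16
(Y(4 + F(2), 2) + 14)*(-11) = ((6 - 1*2) + 14)*(-11) = ((6 - 2) + 14)*(-11) = (4 + 14)*(-11) = 18*(-11) = -198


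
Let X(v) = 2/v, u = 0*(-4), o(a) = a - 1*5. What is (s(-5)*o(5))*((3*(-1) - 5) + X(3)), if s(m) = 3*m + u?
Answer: 0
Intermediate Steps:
o(a) = -5 + a (o(a) = a - 5 = -5 + a)
u = 0
s(m) = 3*m (s(m) = 3*m + 0 = 3*m)
(s(-5)*o(5))*((3*(-1) - 5) + X(3)) = ((3*(-5))*(-5 + 5))*((3*(-1) - 5) + 2/3) = (-15*0)*((-3 - 5) + 2*(1/3)) = 0*(-8 + 2/3) = 0*(-22/3) = 0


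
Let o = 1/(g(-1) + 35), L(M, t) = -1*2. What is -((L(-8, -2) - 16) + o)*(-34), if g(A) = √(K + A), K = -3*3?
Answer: 34*(-18*√10 + 629*I)/(√10 - 35*I) ≈ -611.04 - 0.087059*I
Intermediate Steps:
K = -9
g(A) = √(-9 + A)
L(M, t) = -2
o = 1/(35 + I*√10) (o = 1/(√(-9 - 1) + 35) = 1/(√(-10) + 35) = 1/(I*√10 + 35) = 1/(35 + I*√10) ≈ 0.02834 - 0.0025605*I)
-((L(-8, -2) - 16) + o)*(-34) = -((-2 - 16) + (7/247 - I*√10/1235))*(-34) = -(-18 + (7/247 - I*√10/1235))*(-34) = -(-4439/247 - I*√10/1235)*(-34) = -(150926/247 + 34*I*√10/1235) = -150926/247 - 34*I*√10/1235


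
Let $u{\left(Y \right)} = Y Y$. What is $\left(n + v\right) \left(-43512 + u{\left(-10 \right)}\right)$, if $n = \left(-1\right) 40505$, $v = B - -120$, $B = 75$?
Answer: $1749937720$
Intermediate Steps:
$v = 195$ ($v = 75 - -120 = 75 + 120 = 195$)
$n = -40505$
$u{\left(Y \right)} = Y^{2}$
$\left(n + v\right) \left(-43512 + u{\left(-10 \right)}\right) = \left(-40505 + 195\right) \left(-43512 + \left(-10\right)^{2}\right) = - 40310 \left(-43512 + 100\right) = \left(-40310\right) \left(-43412\right) = 1749937720$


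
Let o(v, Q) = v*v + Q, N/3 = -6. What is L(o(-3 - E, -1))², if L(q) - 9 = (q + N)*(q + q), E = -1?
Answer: 6561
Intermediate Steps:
N = -18 (N = 3*(-6) = -18)
o(v, Q) = Q + v² (o(v, Q) = v² + Q = Q + v²)
L(q) = 9 + 2*q*(-18 + q) (L(q) = 9 + (q - 18)*(q + q) = 9 + (-18 + q)*(2*q) = 9 + 2*q*(-18 + q))
L(o(-3 - E, -1))² = (9 - 36*(-1 + (-3 - 1*(-1))²) + 2*(-1 + (-3 - 1*(-1))²)²)² = (9 - 36*(-1 + (-3 + 1)²) + 2*(-1 + (-3 + 1)²)²)² = (9 - 36*(-1 + (-2)²) + 2*(-1 + (-2)²)²)² = (9 - 36*(-1 + 4) + 2*(-1 + 4)²)² = (9 - 36*3 + 2*3²)² = (9 - 108 + 2*9)² = (9 - 108 + 18)² = (-81)² = 6561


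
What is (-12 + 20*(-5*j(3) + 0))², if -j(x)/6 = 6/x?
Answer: 1411344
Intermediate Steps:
j(x) = -36/x
(-12 + 20*(-5*j(3) + 0))² = (-12 + 20*(-(-180)/3 + 0))² = (-12 + 20*(-5*(-12) + 0))² = (-12 + 20*(60 + 0))² = (-12 + 20*60)² = (-12 + 1200)² = 1188² = 1411344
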